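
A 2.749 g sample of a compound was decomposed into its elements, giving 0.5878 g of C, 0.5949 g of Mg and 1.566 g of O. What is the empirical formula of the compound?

C2MgO4

C: 0.5878 g ÷ 12.01 g/mol = 0.04894 mol
Mg: 0.5949 g ÷ 24.31 g/mol = 0.02447 mol
O: 1.566 g ÷ 16.00 g/mol = 0.09788 mol
Ratios (÷ 0.02447): C 2.000, Mg 1.000, O 4.000
Ratio ≈ 2:1:4, so the empirical formula is C2MgO4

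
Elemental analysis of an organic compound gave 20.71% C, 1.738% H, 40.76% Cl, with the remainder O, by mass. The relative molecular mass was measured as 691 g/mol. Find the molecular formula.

C12H12Cl8O16

Assume 100 g: 20.71 g C, 1.738 g H, 40.76 g Cl, 36.792 g O.
n(C) = 20.71/12.01 = 1.724, n(H) = 1.738/1.008 = 1.724, n(Cl) = 40.76/35.45 = 1.15, n(O) = 36.792/16.00 = 2.3
Ratios (÷ 1.15): C 1.500, H 1.500, Cl 1.000, O 2.000
×2: C 3.00, H 3.00, Cl 2.00, O 4.00 → C3H3Cl2O4
Empirical-formula mass = 173.95 g/mol
n = 691 / 173.95 = 3.97 ≈ 4
Molecular formula = (C3H3Cl2O4)×4 = C12H12Cl8O16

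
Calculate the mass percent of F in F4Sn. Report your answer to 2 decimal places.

Molar mass = 4(19.00) + 1(118.71) = 194.710 g/mol
Mass of F per mole = 4 × 19.00 = 76.000 g
% F = 76.000 / 194.710 × 100 = 39.03%

39.03%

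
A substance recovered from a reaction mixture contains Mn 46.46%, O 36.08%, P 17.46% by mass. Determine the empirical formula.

Mn3O8P2

Assume 100 g: 46.46 g Mn, 36.08 g O, 17.46 g P.
Moles — Mn: 46.46 / 54.94 = 0.8456 mol; O: 36.08 / 16.00 = 2.255 mol; P: 17.46 / 30.97 = 0.5638 mol
Divide by the smallest (0.5638 mol P): Mn 1.500, O 4.000, P 1.000
Multiply by 2: Mn 3.00, O 8.00, P 2.00 → Mn3O8P2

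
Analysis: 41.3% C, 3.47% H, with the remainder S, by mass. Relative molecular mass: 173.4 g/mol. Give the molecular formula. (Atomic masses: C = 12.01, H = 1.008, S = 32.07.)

Assume 100 g: 41.3 g C, 3.47 g H, 55.23 g S.
n(C) = 41.3/12.01 = 3.439, n(H) = 3.47/1.008 = 3.442, n(S) = 55.23/32.07 = 1.722
Smallest is S at 1.722 mol; normalising gives C 1.997, H 1.999, S 1.000
→ C2H2S
Empirical-formula mass = 58.11 g/mol
n = 173.4 / 58.11 = 2.98 ≈ 3
Molecular formula = (C2H2S)×3 = C6H6S3

C6H6S3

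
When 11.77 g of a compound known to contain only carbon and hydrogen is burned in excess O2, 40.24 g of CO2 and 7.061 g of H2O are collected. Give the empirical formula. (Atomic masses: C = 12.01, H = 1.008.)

C7H6

mol C = 40.24 / 44.01 = 0.9143; mass C = 0.9143 × 12.01 = 10.98 g
mol H = 2 × (7.061 / 18.02) = 0.7837; mass H = 0.7837 × 1.008 = 0.7900 g
Ratios (÷ 0.7837): C 1.167, H 1.000
×6: C 7.00, H 6.00 → C7H6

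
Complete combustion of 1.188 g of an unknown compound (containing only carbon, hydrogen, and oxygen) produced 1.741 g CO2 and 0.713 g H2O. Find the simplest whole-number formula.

mol C = 1.741 / 44.01 = 0.03956; mass C = 0.03956 × 12.01 = 0.4751 g
mol H = 2 × (0.713 / 18.02) = 0.07913; mass H = 0.07913 × 1.008 = 0.07977 g
mass O = 1.188 − (0.5549) = 0.6331 g → mol O = 0.03957
Divide by the smallest (0.03956 mol C): C 1.000, H 2.000, O 1.000
Ratio ≈ 1:2:1, so the empirical formula is CH2O

CH2O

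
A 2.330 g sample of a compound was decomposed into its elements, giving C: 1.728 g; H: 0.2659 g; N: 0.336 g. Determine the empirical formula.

n(C) = 1.728/12.01 = 0.1439, n(H) = 0.2659/1.008 = 0.2638, n(N) = 0.336/14.01 = 0.02398
Divide by the smallest (0.02398 mol N): C 5.999, H 10.999, N 1.000
≈ 6:11:1 → C6H11N

C6H11N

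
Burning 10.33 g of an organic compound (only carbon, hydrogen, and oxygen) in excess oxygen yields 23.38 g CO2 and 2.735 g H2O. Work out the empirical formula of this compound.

C7H4O3

mol C = 23.38 / 44.01 = 0.5312; mass C = 0.5312 × 12.01 = 6.380 g
mol H = 2 × (2.735 / 18.02) = 0.3036; mass H = 0.3036 × 1.008 = 0.3060 g
mass O = 10.33 − (6.686) = 3.644 g → mol O = 0.2277
Divide by the smallest (0.2277 mol O): C 2.333, H 1.333, O 1.000
×3: C 7.00, H 4.00, O 3.00 → C7H4O3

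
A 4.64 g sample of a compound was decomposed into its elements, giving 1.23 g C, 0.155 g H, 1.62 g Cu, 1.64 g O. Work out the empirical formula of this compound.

C4H6CuO4

Moles — C: 1.23 / 12.01 = 0.1024 mol; H: 0.155 / 1.008 = 0.1538 mol; Cu: 1.62 / 63.55 = 0.02549 mol; O: 1.64 / 16.00 = 0.1025 mol
Ratios (÷ 0.02549): C 4.018, H 6.032, Cu 1.000, O 4.021
≈ 4:6:1:4 → C4H6CuO4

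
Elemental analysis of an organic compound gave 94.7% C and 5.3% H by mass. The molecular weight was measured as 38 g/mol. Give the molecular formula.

Assume 100 g: 94.7 g C, 5.3 g H.
Moles — C: 94.7 / 12.01 = 7.885 mol; H: 5.3 / 1.008 = 5.258 mol
Ratios (÷ 5.258): C 1.500, H 1.000
×2: C 3.00, H 2.00 → C3H2
Empirical-formula mass = 38.05 g/mol
n = 38 / 38.05 = 1.00 ≈ 1
Molecular formula = empirical formula = C3H2

C3H2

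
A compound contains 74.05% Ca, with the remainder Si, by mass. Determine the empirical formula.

Ca2Si

Assume 100 g: 74.05 g Ca, 25.95 g Si.
Moles — Ca: 74.05 / 40.08 = 1.848 mol; Si: 25.95 / 28.09 = 0.9238 mol
Divide by the smallest (0.9238 mol Si): Ca 2.000, Si 1.000
→ Ca2Si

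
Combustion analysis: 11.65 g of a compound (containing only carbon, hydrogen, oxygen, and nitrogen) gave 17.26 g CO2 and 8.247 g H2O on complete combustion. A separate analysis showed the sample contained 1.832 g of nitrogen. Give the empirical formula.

mol C = 17.26 / 44.01 = 0.3922; mass C = 0.3922 × 12.01 = 4.710 g
mol H = 2 × (8.247 / 18.02) = 0.9153; mass H = 0.9153 × 1.008 = 0.9226 g
mol N = 1.832 / 14.01 = 0.1308
mass O = 11.65 − (7.465) = 4.185 g → mol O = 0.2616
Divide by the smallest (0.1308 mol N): C 2.999, H 7.000, N 1.000, O 2.000
≈ 3:7:1:2 → C3H7NO2

C3H7NO2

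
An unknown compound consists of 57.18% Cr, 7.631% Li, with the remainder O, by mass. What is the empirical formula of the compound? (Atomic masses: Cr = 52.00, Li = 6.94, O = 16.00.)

Assume 100 g: 57.18 g Cr, 7.631 g Li, 35.189 g O.
Moles — Cr: 57.18 / 52.00 = 1.1 mol; Li: 7.631 / 6.94 = 1.1 mol; O: 35.189 / 16.00 = 2.199 mol
Divide by the smallest (1.1 mol Li): Cr 1.000, Li 1.000, O 2.000
≈ 1:1:2 → CrLiO2

CrLiO2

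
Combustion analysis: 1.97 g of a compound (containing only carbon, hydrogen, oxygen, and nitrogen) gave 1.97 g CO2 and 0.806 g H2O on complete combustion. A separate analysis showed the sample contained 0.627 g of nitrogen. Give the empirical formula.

CH2NO

mol C = 1.97 / 44.01 = 0.04476; mass C = 0.04476 × 12.01 = 0.5376 g
mol H = 2 × (0.806 / 18.02) = 0.08946; mass H = 0.08946 × 1.008 = 0.09017 g
mol N = 0.627 / 14.01 = 0.04475
mass O = 1.97 − (1.255) = 0.7152 g → mol O = 0.04470
Divide by the smallest (0.0447 mol O): C 1.001, H 2.001, N 1.001, O 1.000
Ratio ≈ 1:2:1:1, so the empirical formula is CH2NO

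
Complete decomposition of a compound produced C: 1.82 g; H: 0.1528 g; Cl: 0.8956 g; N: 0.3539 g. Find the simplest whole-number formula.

C: 1.82 g ÷ 12.01 g/mol = 0.1515 mol
H: 0.1528 g ÷ 1.008 g/mol = 0.1516 mol
Cl: 0.8956 g ÷ 35.45 g/mol = 0.02526 mol
N: 0.3539 g ÷ 14.01 g/mol = 0.02526 mol
Divide by the smallest (0.02526 mol N): C 5.999, H 6.001, Cl 1.000, N 1.000
→ C6H6ClN

C6H6ClN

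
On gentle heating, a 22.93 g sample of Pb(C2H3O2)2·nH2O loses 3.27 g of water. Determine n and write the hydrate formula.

Pb(C2H3O2)2·3H2O

Mass of anhydrous Pb(C2H3O2)2 = 22.93 − 3.27 = 19.66 g
mol H2O = 3.27 / 18.02 = 0.1815
Molar mass of Pb(C2H3O2)2 = 325.29 g/mol → mol Pb(C2H3O2)2 = 19.66 / 325.29 = 0.06044
n = 0.1815 / 0.06044 = 3.00 ≈ 3 → Pb(C2H3O2)2·3H2O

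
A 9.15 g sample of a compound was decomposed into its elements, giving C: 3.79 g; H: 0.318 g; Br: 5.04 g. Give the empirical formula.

Moles — C: 3.79 / 12.01 = 0.3156 mol; H: 0.318 / 1.008 = 0.3155 mol; Br: 5.04 / 79.90 = 0.06308 mol
Divide by the smallest (0.06308 mol Br): C 5.003, H 5.001, Br 1.000
→ C5H5Br

C5H5Br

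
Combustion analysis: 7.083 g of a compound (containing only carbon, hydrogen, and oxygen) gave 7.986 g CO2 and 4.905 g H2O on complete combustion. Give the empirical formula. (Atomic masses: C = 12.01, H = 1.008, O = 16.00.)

C2H6O3

mol C = 7.986 / 44.01 = 0.1815; mass C = 0.1815 × 12.01 = 2.179 g
mol H = 2 × (4.905 / 18.02) = 0.5444; mass H = 0.5444 × 1.008 = 0.5488 g
mass O = 7.083 − (2.728) = 4.355 g → mol O = 0.2722
Smallest is C at 0.1815 mol; normalising gives C 1.000, H 3.000, O 1.500
×2: C 2.00, H 6.00, O 3.00 → C2H6O3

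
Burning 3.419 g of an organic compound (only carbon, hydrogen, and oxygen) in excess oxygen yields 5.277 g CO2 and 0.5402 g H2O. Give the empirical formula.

C2HO2

mol C = 5.277 / 44.01 = 0.1199; mass C = 0.1199 × 12.01 = 1.440 g
mol H = 2 × (0.5402 / 18.02) = 0.05996; mass H = 0.05996 × 1.008 = 0.06044 g
mass O = 3.419 − (1.500) = 1.919 g → mol O = 0.1199
Ratios (÷ 0.05996): C 2.000, H 1.000, O 2.000
≈ 2:1:2 → C2HO2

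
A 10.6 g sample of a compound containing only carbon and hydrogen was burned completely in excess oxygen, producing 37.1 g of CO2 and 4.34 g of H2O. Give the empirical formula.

C7H4

mol C = 37.1 / 44.01 = 0.8430; mass C = 0.8430 × 12.01 = 10.12 g
mol H = 2 × (4.34 / 18.02) = 0.4817; mass H = 0.4817 × 1.008 = 0.4855 g
Smallest is H at 0.4817 mol; normalising gives C 1.750, H 1.000
×4: C 7.00, H 4.00 → C7H4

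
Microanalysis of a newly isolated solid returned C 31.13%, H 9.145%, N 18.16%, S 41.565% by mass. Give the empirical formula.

C2H7NS

Assume 100 g: 31.13 g C, 9.145 g H, 18.16 g N, 41.565 g S.
n(C) = 31.13/12.01 = 2.592, n(H) = 9.145/1.008 = 9.072, n(N) = 18.16/14.01 = 1.296, n(S) = 41.565/32.07 = 1.296
Divide by the smallest (1.296 mol S): C 2.000, H 7.000, N 1.000, S 1.000
Ratio ≈ 2:7:1:1, so the empirical formula is C2H7NS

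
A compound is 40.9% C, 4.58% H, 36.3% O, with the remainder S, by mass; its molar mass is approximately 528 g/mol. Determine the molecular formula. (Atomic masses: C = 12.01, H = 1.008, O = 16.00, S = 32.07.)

Assume 100 g: 40.9 g C, 4.58 g H, 36.3 g O, 18.22 g S.
n(C) = 40.9/12.01 = 3.405, n(H) = 4.58/1.008 = 4.544, n(O) = 36.3/16.00 = 2.269, n(S) = 18.22/32.07 = 0.5681
Divide by the smallest (0.5681 mol S): C 5.994, H 7.998, O 3.993, S 1.000
Ratio ≈ 6:8:4:1, so the empirical formula is C6H8O4S
Empirical-formula mass = 176.19 g/mol
n = 528 / 176.19 = 3.00 ≈ 3
Molecular formula = (C6H8O4S)×3 = C18H24O12S3

C18H24O12S3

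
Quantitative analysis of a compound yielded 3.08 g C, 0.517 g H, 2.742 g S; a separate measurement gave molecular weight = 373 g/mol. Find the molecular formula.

Moles — C: 3.08 / 12.01 = 0.2565 mol; H: 0.517 / 1.008 = 0.5129 mol; S: 2.742 / 32.07 = 0.0855 mol
Smallest is S at 0.0855 mol; normalising gives C 2.999, H 5.999, S 1.000
→ C3H6S
Empirical-formula mass = 74.15 g/mol
n = 373 / 74.15 = 5.03 ≈ 5
Molecular formula = (C3H6S)×5 = C15H30S5

C15H30S5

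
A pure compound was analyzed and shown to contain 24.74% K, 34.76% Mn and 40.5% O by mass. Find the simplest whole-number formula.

KMnO4

Assume 100 g: 24.74 g K, 34.76 g Mn, 40.5 g O.
K: 24.74 g ÷ 39.10 g/mol = 0.6327 mol
Mn: 34.76 g ÷ 54.94 g/mol = 0.6327 mol
O: 40.5 g ÷ 16.00 g/mol = 2.531 mol
Ratios (÷ 0.6327): K 1.000, Mn 1.000, O 4.001
Ratio ≈ 1:1:4, so the empirical formula is KMnO4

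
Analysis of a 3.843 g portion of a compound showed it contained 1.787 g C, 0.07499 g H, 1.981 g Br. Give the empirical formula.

C6H3Br

n(C) = 1.787/12.01 = 0.1488, n(H) = 0.07499/1.008 = 0.07439, n(Br) = 1.981/79.90 = 0.02479
Ratios (÷ 0.02479): C 6.001, H 3.001, Br 1.000
≈ 6:3:1 → C6H3Br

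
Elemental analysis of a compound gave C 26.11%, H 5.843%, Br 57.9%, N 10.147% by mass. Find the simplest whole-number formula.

Assume 100 g: 26.11 g C, 5.843 g H, 57.9 g Br, 10.147 g N.
n(C) = 26.11/12.01 = 2.174, n(H) = 5.843/1.008 = 5.797, n(Br) = 57.9/79.90 = 0.7247, n(N) = 10.147/14.01 = 0.7243
Ratios (÷ 0.7243): C 3.002, H 8.003, Br 1.001, N 1.000
Ratio ≈ 3:8:1:1, so the empirical formula is C3H8BrN

C3H8BrN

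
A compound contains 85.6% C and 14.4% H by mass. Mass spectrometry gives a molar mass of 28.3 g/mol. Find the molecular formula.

C2H4

Assume 100 g: 85.6 g C, 14.4 g H.
n(C) = 85.6/12.01 = 7.127, n(H) = 14.4/1.008 = 14.29
Divide by the smallest (7.127 mol C): C 1.000, H 2.004
Ratio ≈ 1:2, so the empirical formula is CH2
Empirical-formula mass = 14.03 g/mol
n = 28.3 / 14.03 = 2.02 ≈ 2
Molecular formula = (CH2)×2 = C2H4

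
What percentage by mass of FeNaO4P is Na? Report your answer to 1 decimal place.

Molar mass = 1(55.85) + 1(22.99) + 4(16.00) + 1(30.97) = 173.810 g/mol
Mass of Na per mole = 1 × 22.99 = 22.990 g
% Na = 22.990 / 173.810 × 100 = 13.2%

13.2%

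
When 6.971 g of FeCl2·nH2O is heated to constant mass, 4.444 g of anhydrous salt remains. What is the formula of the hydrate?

FeCl2·4H2O

Mass of water lost = 6.971 − 4.444 = 2.527 g → 2.527 / 18.02 = 0.1402 mol H2O
Molar mass of FeCl2 = 126.75 g/mol → mol FeCl2 = 4.444 / 126.75 = 0.03506
n = 0.1402 / 0.03506 = 4.00 ≈ 4 → FeCl2·4H2O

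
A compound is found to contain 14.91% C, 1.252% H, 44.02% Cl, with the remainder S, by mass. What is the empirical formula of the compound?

Assume 100 g: 14.91 g C, 1.252 g H, 44.02 g Cl, 39.818 g S.
C: 14.91 g ÷ 12.01 g/mol = 1.241 mol
H: 1.252 g ÷ 1.008 g/mol = 1.242 mol
Cl: 44.02 g ÷ 35.45 g/mol = 1.242 mol
S: 39.818 g ÷ 32.07 g/mol = 1.242 mol
Smallest is C at 1.241 mol; normalising gives C 1.000, H 1.000, Cl 1.000, S 1.000
≈ 1:1:1:1 → CHClS

CHClS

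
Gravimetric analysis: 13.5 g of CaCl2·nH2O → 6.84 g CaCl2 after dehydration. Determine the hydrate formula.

Mass of water lost = 13.5 − 6.84 = 6.66 g → 6.66 / 18.02 = 0.3696 mol H2O
Molar mass of CaCl2 = 110.98 g/mol → mol CaCl2 = 6.84 / 110.98 = 0.06163
n = 0.3696 / 0.06163 = 6.00 ≈ 6 → CaCl2·6H2O

CaCl2·6H2O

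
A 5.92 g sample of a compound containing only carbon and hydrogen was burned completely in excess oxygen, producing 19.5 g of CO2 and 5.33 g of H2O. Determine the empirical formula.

mol C = 19.5 / 44.01 = 0.4431; mass C = 0.4431 × 12.01 = 5.321 g
mol H = 2 × (5.33 / 18.02) = 0.5916; mass H = 0.5916 × 1.008 = 0.5963 g
Divide by the smallest (0.4431 mol C): C 1.000, H 1.335
Scaling by 3: C 3.00, H 4.01 → C3H4

C3H4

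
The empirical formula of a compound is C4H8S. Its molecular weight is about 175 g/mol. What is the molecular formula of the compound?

Empirical-formula mass = 88.17 g/mol
n = 175 / 88.17 = 1.98 ≈ 2
Molecular formula = (C4H8S)2 = C8H16S2

C8H16S2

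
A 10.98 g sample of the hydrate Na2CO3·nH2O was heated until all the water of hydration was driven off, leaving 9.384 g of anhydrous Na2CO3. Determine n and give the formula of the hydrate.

Mass of water lost = 10.98 − 9.384 = 1.596 g → 1.596 / 18.02 = 0.08857 mol H2O
Molar mass of Na2CO3 = 105.99 g/mol → mol Na2CO3 = 9.384 / 105.99 = 0.08854
n = 0.08857 / 0.08854 = 1.00 ≈ 1 → Na2CO3·H2O

Na2CO3·H2O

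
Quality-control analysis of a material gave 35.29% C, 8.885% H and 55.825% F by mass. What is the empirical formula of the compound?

CH3F

Assume 100 g: 35.29 g C, 8.885 g H, 55.825 g F.
C: 35.29 g ÷ 12.01 g/mol = 2.938 mol
H: 8.885 g ÷ 1.008 g/mol = 8.814 mol
F: 55.825 g ÷ 19.00 g/mol = 2.938 mol
Divide by the smallest (2.938 mol F): C 1.000, H 3.000, F 1.000
→ CH3F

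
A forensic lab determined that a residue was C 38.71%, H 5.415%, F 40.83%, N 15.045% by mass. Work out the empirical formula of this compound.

C3H5F2N

Assume 100 g: 38.71 g C, 5.415 g H, 40.83 g F, 15.045 g N.
C: 38.71 g ÷ 12.01 g/mol = 3.223 mol
H: 5.415 g ÷ 1.008 g/mol = 5.372 mol
F: 40.83 g ÷ 19.00 g/mol = 2.149 mol
N: 15.045 g ÷ 14.01 g/mol = 1.074 mol
Divide by the smallest (1.074 mol N): C 3.001, H 5.002, F 2.001, N 1.000
Ratio ≈ 3:5:2:1, so the empirical formula is C3H5F2N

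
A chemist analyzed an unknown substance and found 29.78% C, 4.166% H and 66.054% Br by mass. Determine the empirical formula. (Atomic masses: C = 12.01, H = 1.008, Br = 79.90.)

Assume 100 g: 29.78 g C, 4.166 g H, 66.054 g Br.
C: 29.78 g ÷ 12.01 g/mol = 2.48 mol
H: 4.166 g ÷ 1.008 g/mol = 4.133 mol
Br: 66.054 g ÷ 79.90 g/mol = 0.8267 mol
Ratios (÷ 0.8267): C 2.999, H 4.999, Br 1.000
Ratio ≈ 3:5:1, so the empirical formula is C3H5Br

C3H5Br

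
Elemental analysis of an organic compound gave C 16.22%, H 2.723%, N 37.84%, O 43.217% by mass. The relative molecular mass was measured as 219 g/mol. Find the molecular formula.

Assume 100 g: 16.22 g C, 2.723 g H, 37.84 g N, 43.217 g O.
C: 16.22 g ÷ 12.01 g/mol = 1.351 mol
H: 2.723 g ÷ 1.008 g/mol = 2.701 mol
N: 37.84 g ÷ 14.01 g/mol = 2.701 mol
O: 43.217 g ÷ 16.00 g/mol = 2.701 mol
Smallest is C at 1.351 mol; normalising gives C 1.000, H 2.000, N 2.000, O 2.000
→ CH2N2O2
Empirical-formula mass = 74.05 g/mol
n = 219 / 74.05 = 2.96 ≈ 3
Molecular formula = (CH2N2O2)×3 = C3H6N6O6

C3H6N6O6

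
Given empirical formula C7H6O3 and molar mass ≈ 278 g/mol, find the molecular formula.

C14H12O6

Empirical-formula mass = 138.12 g/mol
n = 278 / 138.12 = 2.01 ≈ 2
Molecular formula = (C7H6O3)2 = C14H12O6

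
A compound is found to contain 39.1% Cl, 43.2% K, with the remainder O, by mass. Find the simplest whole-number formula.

ClKO

Assume 100 g: 39.1 g Cl, 43.2 g K, 17.7 g O.
Moles — Cl: 39.1 / 35.45 = 1.103 mol; K: 43.2 / 39.10 = 1.105 mol; O: 17.7 / 16.00 = 1.106 mol
Divide by the smallest (1.103 mol Cl): Cl 1.000, K 1.002, O 1.003
→ ClKO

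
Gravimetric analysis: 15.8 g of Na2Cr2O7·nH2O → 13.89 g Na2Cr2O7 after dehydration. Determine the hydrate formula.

Mass of water lost = 15.8 − 13.89 = 1.91 g → 1.91 / 18.02 = 0.106 mol H2O
Molar mass of Na2Cr2O7 = 261.98 g/mol → mol Na2Cr2O7 = 13.89 / 261.98 = 0.05302
n = 0.106 / 0.05302 = 2.00 ≈ 2 → Na2Cr2O7·2H2O

Na2Cr2O7·2H2O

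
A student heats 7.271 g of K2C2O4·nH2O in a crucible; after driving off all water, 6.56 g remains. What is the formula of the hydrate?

K2C2O4·H2O

Mass of water lost = 7.271 − 6.56 = 0.711 g → 0.711 / 18.02 = 0.03946 mol H2O
Molar mass of K2C2O4 = 166.22 g/mol → mol K2C2O4 = 6.56 / 166.22 = 0.03947
n = 0.03946 / 0.03947 = 1.00 ≈ 1 → K2C2O4·H2O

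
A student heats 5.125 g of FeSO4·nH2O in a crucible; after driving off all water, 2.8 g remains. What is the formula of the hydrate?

FeSO4·7H2O

Mass of water lost = 5.125 − 2.8 = 2.325 g → 2.325 / 18.02 = 0.129 mol H2O
Molar mass of FeSO4 = 151.92 g/mol → mol FeSO4 = 2.8 / 151.92 = 0.01843
n = 0.129 / 0.01843 = 7.00 ≈ 7 → FeSO4·7H2O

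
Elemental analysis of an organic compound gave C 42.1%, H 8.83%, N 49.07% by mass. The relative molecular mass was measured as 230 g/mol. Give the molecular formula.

C8H20N8

Assume 100 g: 42.1 g C, 8.83 g H, 49.07 g N.
Moles — C: 42.1 / 12.01 = 3.505 mol; H: 8.83 / 1.008 = 8.76 mol; N: 49.07 / 14.01 = 3.502 mol
Divide by the smallest (3.502 mol N): C 1.001, H 2.501, N 1.000
Multiply by 2: C 2.00, H 5.00, N 2.00 → C2H5N2
Empirical-formula mass = 57.08 g/mol
n = 230 / 57.08 = 4.03 ≈ 4
Molecular formula = (C2H5N2)×4 = C8H20N8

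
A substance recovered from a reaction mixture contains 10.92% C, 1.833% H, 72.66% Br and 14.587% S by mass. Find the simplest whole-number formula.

C2H4Br2S

Assume 100 g: 10.92 g C, 1.833 g H, 72.66 g Br, 14.587 g S.
C: 10.92 g ÷ 12.01 g/mol = 0.9092 mol
H: 1.833 g ÷ 1.008 g/mol = 1.818 mol
Br: 72.66 g ÷ 79.90 g/mol = 0.9094 mol
S: 14.587 g ÷ 32.07 g/mol = 0.4548 mol
Ratios (÷ 0.4548): C 1.999, H 3.998, Br 1.999, S 1.000
≈ 2:4:2:1 → C2H4Br2S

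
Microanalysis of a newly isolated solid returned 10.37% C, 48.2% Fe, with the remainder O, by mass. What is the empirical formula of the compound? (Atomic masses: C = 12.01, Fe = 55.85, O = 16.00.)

Assume 100 g: 10.37 g C, 48.2 g Fe, 41.43 g O.
Moles — C: 10.37 / 12.01 = 0.8634 mol; Fe: 48.2 / 55.85 = 0.863 mol; O: 41.43 / 16.00 = 2.589 mol
Smallest is Fe at 0.863 mol; normalising gives C 1.000, Fe 1.000, O 3.000
≈ 1:1:3 → CFeO3

CFeO3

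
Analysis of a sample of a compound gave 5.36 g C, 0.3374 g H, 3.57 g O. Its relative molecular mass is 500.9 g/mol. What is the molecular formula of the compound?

Moles — C: 5.36 / 12.01 = 0.4463 mol; H: 0.3374 / 1.008 = 0.3347 mol; O: 3.57 / 16.00 = 0.2231 mol
Divide by the smallest (0.2231 mol O): C 2.000, H 1.500, O 1.000
Scaling by 2: C 4.00, H 3.00, O 2.00 → C4H3O2
Empirical-formula mass = 83.06 g/mol
n = 500.9 / 83.06 = 6.03 ≈ 6
Molecular formula = (C4H3O2)×6 = C24H18O12

C24H18O12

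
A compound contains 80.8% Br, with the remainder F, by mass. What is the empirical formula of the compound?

BrF

Assume 100 g: 80.8 g Br, 19.2 g F.
Moles — Br: 80.8 / 79.90 = 1.011 mol; F: 19.2 / 19.00 = 1.011 mol
Smallest is F at 1.011 mol; normalising gives Br 1.001, F 1.000
Ratio ≈ 1:1, so the empirical formula is BrF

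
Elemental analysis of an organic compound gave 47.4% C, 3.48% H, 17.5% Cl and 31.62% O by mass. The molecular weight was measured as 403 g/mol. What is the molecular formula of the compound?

Assume 100 g: 47.4 g C, 3.48 g H, 17.5 g Cl, 31.62 g O.
C: 47.4 g ÷ 12.01 g/mol = 3.947 mol
H: 3.48 g ÷ 1.008 g/mol = 3.452 mol
Cl: 17.5 g ÷ 35.45 g/mol = 0.4937 mol
O: 31.62 g ÷ 16.00 g/mol = 1.976 mol
Divide by the smallest (0.4937 mol Cl): C 7.995, H 6.994, Cl 1.000, O 4.003
≈ 8:7:1:4 → C8H7ClO4
Empirical-formula mass = 202.59 g/mol
n = 403 / 202.59 = 1.99 ≈ 2
Molecular formula = (C8H7ClO4)×2 = C16H14Cl2O8

C16H14Cl2O8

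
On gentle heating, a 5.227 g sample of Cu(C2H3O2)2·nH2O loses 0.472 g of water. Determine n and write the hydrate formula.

Cu(C2H3O2)2·H2O

Mass of anhydrous Cu(C2H3O2)2 = 5.227 − 0.472 = 4.755 g
mol H2O = 0.472 / 18.02 = 0.02619
Molar mass of Cu(C2H3O2)2 = 181.64 g/mol → mol Cu(C2H3O2)2 = 4.755 / 181.64 = 0.02618
n = 0.02619 / 0.02618 = 1.00 ≈ 1 → Cu(C2H3O2)2·H2O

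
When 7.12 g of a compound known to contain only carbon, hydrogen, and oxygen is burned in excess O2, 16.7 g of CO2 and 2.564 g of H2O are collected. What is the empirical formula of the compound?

mol C = 16.7 / 44.01 = 0.3795; mass C = 0.3795 × 12.01 = 4.557 g
mol H = 2 × (2.564 / 18.02) = 0.2846; mass H = 0.2846 × 1.008 = 0.2868 g
mass O = 7.12 − (4.844) = 2.276 g → mol O = 0.1422
Ratios (÷ 0.1422): C 2.668, H 2.001, O 1.000
×3: C 8.00, H 6.00, O 3.00 → C8H6O3

C8H6O3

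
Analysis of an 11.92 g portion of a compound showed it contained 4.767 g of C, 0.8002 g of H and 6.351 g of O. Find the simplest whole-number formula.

C: 4.767 g ÷ 12.01 g/mol = 0.3969 mol
H: 0.8002 g ÷ 1.008 g/mol = 0.7938 mol
O: 6.351 g ÷ 16.00 g/mol = 0.3969 mol
Divide by the smallest (0.3969 mol C): C 1.000, H 2.000, O 1.000
Ratio ≈ 1:2:1, so the empirical formula is CH2O

CH2O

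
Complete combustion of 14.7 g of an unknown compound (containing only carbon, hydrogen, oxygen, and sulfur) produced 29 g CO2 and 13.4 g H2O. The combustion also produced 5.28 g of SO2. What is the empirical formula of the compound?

mol C = 29 / 44.01 = 0.6589; mass C = 0.6589 × 12.01 = 7.914 g
mol H = 2 × (13.4 / 18.02) = 1.487; mass H = 1.487 × 1.008 = 1.499 g
mol S = 5.28 / 64.07 = 0.08241; mass S = 2.643 g
mass O = 14.7 − (12.06) = 2.644 g → mol O = 0.1653
Divide by the smallest (0.08241 mol S): C 7.996, H 18.047, O 2.005, S 1.000
≈ 8:18:2:1 → C8H18O2S

C8H18O2S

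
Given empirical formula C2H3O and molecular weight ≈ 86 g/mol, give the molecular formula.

C4H6O2

Empirical-formula mass = 43.04 g/mol
n = 86 / 43.04 = 2.00 ≈ 2
Molecular formula = (C2H3O)2 = C4H6O2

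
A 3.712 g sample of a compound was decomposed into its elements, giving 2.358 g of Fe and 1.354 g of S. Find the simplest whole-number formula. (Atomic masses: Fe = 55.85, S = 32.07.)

Fe: 2.358 g ÷ 55.85 g/mol = 0.04222 mol
S: 1.354 g ÷ 32.07 g/mol = 0.04222 mol
Ratios (÷ 0.04222): Fe 1.000, S 1.000
→ FeS

FeS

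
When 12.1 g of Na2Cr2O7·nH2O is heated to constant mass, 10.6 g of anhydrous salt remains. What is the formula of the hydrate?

Mass of water lost = 12.1 − 10.6 = 1.5 g → 1.5 / 18.02 = 0.08324 mol H2O
Molar mass of Na2Cr2O7 = 261.98 g/mol → mol Na2Cr2O7 = 10.6 / 261.98 = 0.04046
n = 0.08324 / 0.04046 = 2.06 ≈ 2 → Na2Cr2O7·2H2O

Na2Cr2O7·2H2O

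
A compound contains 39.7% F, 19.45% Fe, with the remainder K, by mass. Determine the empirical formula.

Assume 100 g: 39.7 g F, 19.45 g Fe, 40.85 g K.
n(F) = 39.7/19.00 = 2.089, n(Fe) = 19.45/55.85 = 0.3483, n(K) = 40.85/39.10 = 1.045
Ratios (÷ 0.3483): F 6.000, Fe 1.000, K 3.000
≈ 6:1:3 → F6FeK3

F6FeK3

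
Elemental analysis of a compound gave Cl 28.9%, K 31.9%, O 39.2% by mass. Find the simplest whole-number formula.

ClKO3

Assume 100 g: 28.9 g Cl, 31.9 g K, 39.2 g O.
Cl: 28.9 g ÷ 35.45 g/mol = 0.8152 mol
K: 31.9 g ÷ 39.10 g/mol = 0.8159 mol
O: 39.2 g ÷ 16.00 g/mol = 2.45 mol
Ratios (÷ 0.8152): Cl 1.000, K 1.001, O 3.005
≈ 1:1:3 → ClKO3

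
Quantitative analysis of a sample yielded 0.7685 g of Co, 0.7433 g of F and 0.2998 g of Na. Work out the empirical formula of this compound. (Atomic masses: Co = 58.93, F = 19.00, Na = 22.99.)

CoF3Na

Moles — Co: 0.7685 / 58.93 = 0.01304 mol; F: 0.7433 / 19.00 = 0.03912 mol; Na: 0.2998 / 22.99 = 0.01304 mol
Smallest is Na at 0.01304 mol; normalising gives Co 1.000, F 3.000, Na 1.000
Ratio ≈ 1:3:1, so the empirical formula is CoF3Na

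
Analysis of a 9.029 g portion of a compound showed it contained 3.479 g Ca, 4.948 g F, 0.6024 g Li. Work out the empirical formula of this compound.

n(Ca) = 3.479/40.08 = 0.0868, n(F) = 4.948/19.00 = 0.2604, n(Li) = 0.6024/6.94 = 0.0868
Ratios (÷ 0.0868): Ca 1.000, F 3.000, Li 1.000
Ratio ≈ 1:3:1, so the empirical formula is CaF3Li

CaF3Li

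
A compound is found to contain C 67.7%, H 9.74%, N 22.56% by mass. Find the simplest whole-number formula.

C7H12N2

Assume 100 g: 67.7 g C, 9.74 g H, 22.56 g N.
C: 67.7 g ÷ 12.01 g/mol = 5.637 mol
H: 9.74 g ÷ 1.008 g/mol = 9.663 mol
N: 22.56 g ÷ 14.01 g/mol = 1.61 mol
Ratios (÷ 1.61): C 3.501, H 6.001, N 1.000
Multiply by 2: C 7.00, H 12.00, N 2.00 → C7H12N2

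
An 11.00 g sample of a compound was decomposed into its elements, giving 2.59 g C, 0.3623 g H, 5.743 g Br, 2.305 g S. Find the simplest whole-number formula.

n(C) = 2.59/12.01 = 0.2157, n(H) = 0.3623/1.008 = 0.3594, n(Br) = 5.743/79.90 = 0.07188, n(S) = 2.305/32.07 = 0.07187
Smallest is S at 0.07187 mol; normalising gives C 3.000, H 5.001, Br 1.000, S 1.000
→ C3H5BrS

C3H5BrS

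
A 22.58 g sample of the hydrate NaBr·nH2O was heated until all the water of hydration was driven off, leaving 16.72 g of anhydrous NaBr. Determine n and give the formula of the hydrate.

Mass of water lost = 22.58 − 16.72 = 5.86 g → 5.86 / 18.02 = 0.3252 mol H2O
Molar mass of NaBr = 102.89 g/mol → mol NaBr = 16.72 / 102.89 = 0.1625
n = 0.3252 / 0.1625 = 2.00 ≈ 2 → NaBr·2H2O

NaBr·2H2O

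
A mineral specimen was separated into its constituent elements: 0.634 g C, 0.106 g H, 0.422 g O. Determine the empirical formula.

C: 0.634 g ÷ 12.01 g/mol = 0.05279 mol
H: 0.106 g ÷ 1.008 g/mol = 0.1052 mol
O: 0.422 g ÷ 16.00 g/mol = 0.02637 mol
Smallest is O at 0.02637 mol; normalising gives C 2.001, H 3.987, O 1.000
≈ 2:4:1 → C2H4O

C2H4O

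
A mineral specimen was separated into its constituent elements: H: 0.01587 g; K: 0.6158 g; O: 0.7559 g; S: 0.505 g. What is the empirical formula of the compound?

HKO3S

n(H) = 0.01587/1.008 = 0.01574, n(K) = 0.6158/39.10 = 0.01575, n(O) = 0.7559/16.00 = 0.04724, n(S) = 0.505/32.07 = 0.01575
Smallest is H at 0.01574 mol; normalising gives H 1.000, K 1.000, O 3.001, S 1.000
Ratio ≈ 1:1:3:1, so the empirical formula is HKO3S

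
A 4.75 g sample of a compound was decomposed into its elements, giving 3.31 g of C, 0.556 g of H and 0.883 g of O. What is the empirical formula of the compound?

C5H10O

Moles — C: 3.31 / 12.01 = 0.2756 mol; H: 0.556 / 1.008 = 0.5516 mol; O: 0.883 / 16.00 = 0.05519 mol
Smallest is O at 0.05519 mol; normalising gives C 4.994, H 9.995, O 1.000
Ratio ≈ 5:10:1, so the empirical formula is C5H10O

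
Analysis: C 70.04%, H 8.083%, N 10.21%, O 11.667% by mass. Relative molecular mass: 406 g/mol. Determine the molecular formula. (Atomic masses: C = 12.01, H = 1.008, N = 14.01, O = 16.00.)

C24H33N3O3

Assume 100 g: 70.04 g C, 8.083 g H, 10.21 g N, 11.667 g O.
n(C) = 70.04/12.01 = 5.832, n(H) = 8.083/1.008 = 8.019, n(N) = 10.21/14.01 = 0.7288, n(O) = 11.667/16.00 = 0.7292
Ratios (÷ 0.7288): C 8.002, H 11.003, N 1.000, O 1.001
→ C8H11NO
Empirical-formula mass = 137.18 g/mol
n = 406 / 137.18 = 2.96 ≈ 3
Molecular formula = (C8H11NO)×3 = C24H33N3O3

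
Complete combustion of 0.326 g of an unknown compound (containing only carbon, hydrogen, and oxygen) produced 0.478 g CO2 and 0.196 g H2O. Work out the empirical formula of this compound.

CH2O

mol C = 0.478 / 44.01 = 0.01086; mass C = 0.01086 × 12.01 = 0.1304 g
mol H = 2 × (0.196 / 18.02) = 0.02175; mass H = 0.02175 × 1.008 = 0.02193 g
mass O = 0.326 − (0.1524) = 0.1736 g → mol O = 0.01085
Divide by the smallest (0.01085 mol O): C 1.001, H 2.005, O 1.000
≈ 1:2:1 → CH2O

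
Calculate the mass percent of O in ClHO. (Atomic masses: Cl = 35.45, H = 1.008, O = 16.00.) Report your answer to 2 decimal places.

30.50%

Molar mass = 1(35.45) + 1(1.008) + 1(16.00) = 52.458 g/mol
Mass of O per mole = 1 × 16.00 = 16.000 g
% O = 16.000 / 52.458 × 100 = 30.50%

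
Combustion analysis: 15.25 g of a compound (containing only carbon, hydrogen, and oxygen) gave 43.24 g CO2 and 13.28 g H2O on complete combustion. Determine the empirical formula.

mol C = 43.24 / 44.01 = 0.9825; mass C = 0.9825 × 12.01 = 11.80 g
mol H = 2 × (13.28 / 18.02) = 1.474; mass H = 1.474 × 1.008 = 1.486 g
mass O = 15.25 − (13.29) = 1.964 g → mol O = 0.1228
Smallest is O at 0.1228 mol; normalising gives C 8.002, H 12.005, O 1.000
→ C8H12O

C8H12O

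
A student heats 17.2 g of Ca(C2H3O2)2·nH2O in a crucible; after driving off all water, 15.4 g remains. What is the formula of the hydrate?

Mass of water lost = 17.2 − 15.4 = 1.8 g → 1.8 / 18.02 = 0.09989 mol H2O
Molar mass of Ca(C2H3O2)2 = 158.17 g/mol → mol Ca(C2H3O2)2 = 15.4 / 158.17 = 0.09736
n = 0.09989 / 0.09736 = 1.03 ≈ 1 → Ca(C2H3O2)2·H2O

Ca(C2H3O2)2·H2O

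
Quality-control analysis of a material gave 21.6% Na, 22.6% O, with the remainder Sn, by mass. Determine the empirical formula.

Na2O3Sn

Assume 100 g: 21.6 g Na, 22.6 g O, 55.8 g Sn.
Na: 21.6 g ÷ 22.99 g/mol = 0.9395 mol
O: 22.6 g ÷ 16.00 g/mol = 1.413 mol
Sn: 55.8 g ÷ 118.71 g/mol = 0.4701 mol
Ratios (÷ 0.4701): Na 1.999, O 3.005, Sn 1.000
≈ 2:3:1 → Na2O3Sn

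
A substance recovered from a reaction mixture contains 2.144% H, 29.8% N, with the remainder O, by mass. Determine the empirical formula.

Assume 100 g: 2.144 g H, 29.8 g N, 68.056 g O.
H: 2.144 g ÷ 1.008 g/mol = 2.127 mol
N: 29.8 g ÷ 14.01 g/mol = 2.127 mol
O: 68.056 g ÷ 16.00 g/mol = 4.253 mol
Divide by the smallest (2.127 mol H): H 1.000, N 1.000, O 2.000
≈ 1:1:2 → HNO2

HNO2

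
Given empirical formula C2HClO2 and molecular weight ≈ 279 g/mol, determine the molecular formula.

Empirical-formula mass = 92.48 g/mol
n = 279 / 92.48 = 3.02 ≈ 3
Molecular formula = (C2HClO2)3 = C6H3Cl3O6

C6H3Cl3O6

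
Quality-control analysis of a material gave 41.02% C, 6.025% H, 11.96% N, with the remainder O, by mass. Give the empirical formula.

Assume 100 g: 41.02 g C, 6.025 g H, 11.96 g N, 40.995 g O.
C: 41.02 g ÷ 12.01 g/mol = 3.415 mol
H: 6.025 g ÷ 1.008 g/mol = 5.977 mol
N: 11.96 g ÷ 14.01 g/mol = 0.8537 mol
O: 40.995 g ÷ 16.00 g/mol = 2.562 mol
Smallest is N at 0.8537 mol; normalising gives C 4.001, H 7.002, N 1.000, O 3.001
≈ 4:7:1:3 → C4H7NO3

C4H7NO3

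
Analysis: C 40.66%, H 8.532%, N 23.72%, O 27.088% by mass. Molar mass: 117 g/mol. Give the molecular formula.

C4H10N2O2

Assume 100 g: 40.66 g C, 8.532 g H, 23.72 g N, 27.088 g O.
n(C) = 40.66/12.01 = 3.386, n(H) = 8.532/1.008 = 8.464, n(N) = 23.72/14.01 = 1.693, n(O) = 27.088/16.00 = 1.693
Smallest is O at 1.693 mol; normalising gives C 2.000, H 5.000, N 1.000, O 1.000
≈ 2:5:1:1 → C2H5NO
Empirical-formula mass = 59.07 g/mol
n = 117 / 59.07 = 1.98 ≈ 2
Molecular formula = (C2H5NO)×2 = C4H10N2O2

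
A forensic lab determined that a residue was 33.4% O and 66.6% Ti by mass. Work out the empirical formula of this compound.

O3Ti2

Assume 100 g: 33.4 g O, 66.6 g Ti.
O: 33.4 g ÷ 16.00 g/mol = 2.087 mol
Ti: 66.6 g ÷ 47.87 g/mol = 1.391 mol
Divide by the smallest (1.391 mol Ti): O 1.500, Ti 1.000
Scaling by 2: O 3.00, Ti 2.00 → O3Ti2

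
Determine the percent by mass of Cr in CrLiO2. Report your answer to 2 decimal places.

Molar mass = 1(52.00) + 1(6.94) + 2(16.00) = 90.940 g/mol
Mass of Cr per mole = 1 × 52.00 = 52.000 g
% Cr = 52.000 / 90.940 × 100 = 57.18%

57.18%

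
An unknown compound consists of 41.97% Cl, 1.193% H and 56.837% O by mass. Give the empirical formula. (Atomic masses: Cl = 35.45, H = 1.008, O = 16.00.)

Assume 100 g: 41.97 g Cl, 1.193 g H, 56.837 g O.
Moles — Cl: 41.97 / 35.45 = 1.184 mol; H: 1.193 / 1.008 = 1.184 mol; O: 56.837 / 16.00 = 3.552 mol
Smallest is H at 1.184 mol; normalising gives Cl 1.000, H 1.000, O 3.001
≈ 1:1:3 → ClHO3

ClHO3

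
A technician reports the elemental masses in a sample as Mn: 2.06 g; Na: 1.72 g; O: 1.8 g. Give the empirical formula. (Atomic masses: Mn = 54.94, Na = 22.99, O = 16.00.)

Mn: 2.06 g ÷ 54.94 g/mol = 0.0375 mol
Na: 1.72 g ÷ 22.99 g/mol = 0.07482 mol
O: 1.8 g ÷ 16.00 g/mol = 0.1125 mol
Ratios (÷ 0.0375): Mn 1.000, Na 1.995, O 3.000
→ MnNa2O3

MnNa2O3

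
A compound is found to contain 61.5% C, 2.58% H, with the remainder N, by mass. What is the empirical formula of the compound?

Assume 100 g: 61.5 g C, 2.58 g H, 35.92 g N.
Moles — C: 61.5 / 12.01 = 5.121 mol; H: 2.58 / 1.008 = 2.56 mol; N: 35.92 / 14.01 = 2.564 mol
Smallest is H at 2.56 mol; normalising gives C 2.001, H 1.000, N 1.002
→ C2HN

C2HN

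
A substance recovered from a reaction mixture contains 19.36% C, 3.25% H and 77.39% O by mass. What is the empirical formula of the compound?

Assume 100 g: 19.36 g C, 3.25 g H, 77.39 g O.
Moles — C: 19.36 / 12.01 = 1.612 mol; H: 3.25 / 1.008 = 3.224 mol; O: 77.39 / 16.00 = 4.837 mol
Smallest is C at 1.612 mol; normalising gives C 1.000, H 2.000, O 3.001
Ratio ≈ 1:2:3, so the empirical formula is CH2O3

CH2O3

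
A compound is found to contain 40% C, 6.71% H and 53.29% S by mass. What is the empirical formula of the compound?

C2H4S

Assume 100 g: 40 g C, 6.71 g H, 53.29 g S.
n(C) = 40/12.01 = 3.331, n(H) = 6.71/1.008 = 6.657, n(S) = 53.29/32.07 = 1.662
Ratios (÷ 1.662): C 2.004, H 4.006, S 1.000
Ratio ≈ 2:4:1, so the empirical formula is C2H4S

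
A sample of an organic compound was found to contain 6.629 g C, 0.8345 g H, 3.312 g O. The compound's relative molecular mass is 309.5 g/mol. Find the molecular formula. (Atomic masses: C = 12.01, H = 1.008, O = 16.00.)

C16H24O6

Moles — C: 6.629 / 12.01 = 0.552 mol; H: 0.8345 / 1.008 = 0.8279 mol; O: 3.312 / 16.00 = 0.207 mol
Divide by the smallest (0.207 mol O): C 2.666, H 3.999, O 1.000
Multiply by 3: C 8.00, H 12.00, O 3.00 → C8H12O3
Empirical-formula mass = 156.18 g/mol
n = 309.5 / 156.18 = 1.98 ≈ 2
Molecular formula = (C8H12O3)×2 = C16H24O6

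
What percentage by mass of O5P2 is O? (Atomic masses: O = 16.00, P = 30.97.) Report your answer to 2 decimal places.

56.36%

Molar mass = 5(16.00) + 2(30.97) = 141.940 g/mol
Mass of O per mole = 5 × 16.00 = 80.000 g
% O = 80.000 / 141.940 × 100 = 56.36%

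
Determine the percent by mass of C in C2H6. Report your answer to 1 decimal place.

79.9%

Molar mass = 2(12.01) + 6(1.008) = 30.068 g/mol
Mass of C per mole = 2 × 12.01 = 24.020 g
% C = 24.020 / 30.068 × 100 = 79.9%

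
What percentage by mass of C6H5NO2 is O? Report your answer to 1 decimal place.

Molar mass = 6(12.01) + 5(1.008) + 1(14.01) + 2(16.00) = 123.110 g/mol
Mass of O per mole = 2 × 16.00 = 32.000 g
% O = 32.000 / 123.110 × 100 = 26.0%

26.0%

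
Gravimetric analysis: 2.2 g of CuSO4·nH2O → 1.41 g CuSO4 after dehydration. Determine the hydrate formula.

Mass of water lost = 2.2 − 1.41 = 0.79 g → 0.79 / 18.02 = 0.04384 mol H2O
Molar mass of CuSO4 = 159.62 g/mol → mol CuSO4 = 1.41 / 159.62 = 0.008833
n = 0.04384 / 0.008833 = 4.96 ≈ 5 → CuSO4·5H2O

CuSO4·5H2O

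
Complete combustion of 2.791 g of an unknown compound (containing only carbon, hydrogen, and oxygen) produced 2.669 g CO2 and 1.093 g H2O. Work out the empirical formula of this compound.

CH2O2

mol C = 2.669 / 44.01 = 0.06065; mass C = 0.06065 × 12.01 = 0.7284 g
mol H = 2 × (1.093 / 18.02) = 0.1213; mass H = 0.1213 × 1.008 = 0.1223 g
mass O = 2.791 − (0.8506) = 1.940 g → mol O = 0.1213
Smallest is C at 0.06065 mol; normalising gives C 1.000, H 2.000, O 2.000
→ CH2O2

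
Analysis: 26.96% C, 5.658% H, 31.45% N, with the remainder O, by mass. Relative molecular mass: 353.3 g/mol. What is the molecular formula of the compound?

Assume 100 g: 26.96 g C, 5.658 g H, 31.45 g N, 35.932 g O.
n(C) = 26.96/12.01 = 2.245, n(H) = 5.658/1.008 = 5.613, n(N) = 31.45/14.01 = 2.245, n(O) = 35.932/16.00 = 2.246
Ratios (÷ 2.245): C 1.000, H 2.500, N 1.000, O 1.000
×2: C 2.00, H 5.00, N 2.00, O 2.00 → C2H5N2O2
Empirical-formula mass = 89.08 g/mol
n = 353.3 / 89.08 = 3.97 ≈ 4
Molecular formula = (C2H5N2O2)×4 = C8H20N8O8

C8H20N8O8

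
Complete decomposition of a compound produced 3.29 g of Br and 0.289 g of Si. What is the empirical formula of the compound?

Br: 3.29 g ÷ 79.90 g/mol = 0.04118 mol
Si: 0.289 g ÷ 28.09 g/mol = 0.01029 mol
Divide by the smallest (0.01029 mol Si): Br 4.002, Si 1.000
≈ 4:1 → Br4Si

Br4Si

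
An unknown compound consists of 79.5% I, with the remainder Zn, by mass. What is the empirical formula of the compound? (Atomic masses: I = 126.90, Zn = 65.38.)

Assume 100 g: 79.5 g I, 20.5 g Zn.
n(I) = 79.5/126.90 = 0.6265, n(Zn) = 20.5/65.38 = 0.3136
Ratios (÷ 0.3136): I 1.998, Zn 1.000
→ I2Zn

I2Zn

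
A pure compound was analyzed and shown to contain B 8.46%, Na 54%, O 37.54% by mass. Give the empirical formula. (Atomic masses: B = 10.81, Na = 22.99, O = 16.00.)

Assume 100 g: 8.46 g B, 54 g Na, 37.54 g O.
B: 8.46 g ÷ 10.81 g/mol = 0.7826 mol
Na: 54 g ÷ 22.99 g/mol = 2.349 mol
O: 37.54 g ÷ 16.00 g/mol = 2.346 mol
Divide by the smallest (0.7826 mol B): B 1.000, Na 3.001, O 2.998
Ratio ≈ 1:3:3, so the empirical formula is BNa3O3

BNa3O3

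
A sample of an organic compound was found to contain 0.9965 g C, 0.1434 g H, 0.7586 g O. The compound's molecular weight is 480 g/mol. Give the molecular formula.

C21H36O12

n(C) = 0.9965/12.01 = 0.08297, n(H) = 0.1434/1.008 = 0.1423, n(O) = 0.7586/16.00 = 0.04741
Divide by the smallest (0.04741 mol O): C 1.750, H 3.001, O 1.000
Multiply by 4: C 7.00, H 12.00, O 4.00 → C7H12O4
Empirical-formula mass = 160.17 g/mol
n = 480 / 160.17 = 3.00 ≈ 3
Molecular formula = (C7H12O4)×3 = C21H36O12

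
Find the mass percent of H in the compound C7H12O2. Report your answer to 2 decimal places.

9.44%

Molar mass = 7(12.01) + 12(1.008) + 2(16.00) = 128.166 g/mol
Mass of H per mole = 12 × 1.008 = 12.096 g
% H = 12.096 / 128.166 × 100 = 9.44%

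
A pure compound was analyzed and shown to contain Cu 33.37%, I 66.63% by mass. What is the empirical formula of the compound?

Assume 100 g: 33.37 g Cu, 66.63 g I.
n(Cu) = 33.37/63.55 = 0.5251, n(I) = 66.63/126.90 = 0.5251
Smallest is I at 0.5251 mol; normalising gives Cu 1.000, I 1.000
→ CuI

CuI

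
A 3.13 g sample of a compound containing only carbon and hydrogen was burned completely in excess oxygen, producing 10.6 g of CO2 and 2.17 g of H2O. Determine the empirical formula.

CH

mol C = 10.6 / 44.01 = 0.2409; mass C = 0.2409 × 12.01 = 2.893 g
mol H = 2 × (2.17 / 18.02) = 0.2408; mass H = 0.2408 × 1.008 = 0.2428 g
Divide by the smallest (0.2408 mol H): C 1.000, H 1.000
Ratio ≈ 1:1, so the empirical formula is CH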